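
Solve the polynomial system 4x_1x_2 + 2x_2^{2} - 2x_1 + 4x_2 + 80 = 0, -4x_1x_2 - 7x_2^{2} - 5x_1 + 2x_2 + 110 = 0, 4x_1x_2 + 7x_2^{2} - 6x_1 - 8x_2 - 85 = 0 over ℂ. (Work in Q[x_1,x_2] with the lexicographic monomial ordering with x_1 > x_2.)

Compute a lex Gröbner basis by Buchberger's algorithm.
f_1 = 4x_1x_2 - 2x_1 + 2x_2^{2} + 4x_2 + 80, LT = x_1x_2.
f_2 = -4x_1x_2 - 5x_1 - 7x_2^{2} + 2x_2 + 110, LT = x_1x_2.
f_3 = 4x_1x_2 - 6x_1 + 7x_2^{2} - 8x_2 - 85, LT = x_1x_2.

S(f_1,f_2): lcm = x_1x_2. S = -\tfrac{7}{4}x_1 - \tfrac{5}{4}x_2^{2} + \tfrac{3}{2}x_2 + \tfrac{95}{2}.
  leading term x_1: no divisor's leading term divides it; move -\tfrac{7}{4}x_1 to the remainder.
  leading term x_2^{2}: no divisor's leading term divides it; move -\tfrac{5}{4}x_2^{2} to the remainder.
  leading term x_2: no divisor's leading term divides it; move \tfrac{3}{2}x_2 to the remainder.
  leading term 1: no divisor's leading term divides it; move \tfrac{95}{2} to the remainder.
  remainder -\tfrac{7}{4}x_1 - \tfrac{5}{4}x_2^{2} + \tfrac{3}{2}x_2 + \tfrac{95}{2} ≠ 0; add h_4 = -\tfrac{7}{4}x_1 - \tfrac{5}{4}x_2^{2} + \tfrac{3}{2}x_2 + \tfrac{95}{2} to the basis.

S(f_1,f_3): lcm = x_1x_2. S = x_1 - \tfrac{5}{4}x_2^{2} + 3x_2 + \tfrac{165}{4}.
  leading term x_1: subtract (-\tfrac{4}{7})·h_4 from x_1 - \tfrac{5}{4}x_2^{2} + 3x_2 + \tfrac{165}{4} → -\tfrac{55}{28}x_2^{2} + \tfrac{27}{7}x_2 + \tfrac{1915}{28}
  leading term x_2^{2}: no divisor's leading term divides it; move -\tfrac{55}{28}x_2^{2} to the remainder.
  leading term x_2: no divisor's leading term divides it; move \tfrac{27}{7}x_2 to the remainder.
  leading term 1: no divisor's leading term divides it; move \tfrac{1915}{28} to the remainder.
  remainder -\tfrac{55}{28}x_2^{2} + \tfrac{27}{7}x_2 + \tfrac{1915}{28} ≠ 0; add h_5 = -\tfrac{55}{28}x_2^{2} + \tfrac{27}{7}x_2 + \tfrac{1915}{28} to the basis.

S(f_1,h_4): lcm = x_1x_2. S = -\tfrac{1}{2}x_1 - \tfrac{5}{7}x_2^{3} + \tfrac{19}{14}x_2^{2} + \tfrac{197}{7}x_2 + 20.
  leading term x_1: subtract (\tfrac{2}{7})·h_4 from -\tfrac{1}{2}x_1 - \tfrac{5}{7}x_2^{3} + \tfrac{19}{14}x_2^{2} + \tfrac{197}{7}x_2 + 20 → -\tfrac{5}{7}x_2^{3} + \tfrac{12}{7}x_2^{2} + \tfrac{194}{7}x_2 + \tfrac{45}{7}
  leading term x_2^{3}: subtract (\tfrac{4}{11}x_2)·h_5 from -\tfrac{5}{7}x_2^{3} + \tfrac{12}{7}x_2^{2} + \tfrac{194}{7}x_2 + \tfrac{45}{7} → \tfrac{24}{77}x_2^{2} + \tfrac{219}{77}x_2 + \tfrac{45}{7}
  leading term x_2^{2}: subtract (-\tfrac{96}{605})·h_5 from \tfrac{24}{77}x_2^{2} + \tfrac{219}{77}x_2 + \tfrac{45}{7} → \tfrac{2091}{605}x_2 + \tfrac{2091}{121}
  leading term x_2: no divisor's leading term divides it; move \tfrac{2091}{605}x_2 to the remainder.
  leading term 1: no divisor's leading term divides it; move \tfrac{2091}{121} to the remainder.
  remainder \tfrac{2091}{605}x_2 + \tfrac{2091}{121} ≠ 0; add h_6 = \tfrac{2091}{605}x_2 + \tfrac{2091}{121} to the basis.

The other S-polynomials (S(f_2,f_3), S(f_2,h_4), S(f_3,h_4), S(f_1,h_5), S(f_2,h_5), S(f_3,h_5), S(h_4,h_5), S(f_1,h_6), S(f_2,h_6), S(f_3,h_6), S(h_4,h_6), S(h_5,h_6)) all reduce to 0 modulo the current basis, so we have a Gröbner basis.
Inter-reduce: drop elements whose leading term is divisible by another's, tail-reduce, and make monic.
Reduced Gröbner basis: {x_1 - 5, x_2 + 5}.

Elimination: the polynomial x_2 + 5 lies in the elimination ideal for x_2, so x_2 ∈ {-5}. For each such x_2, the remaining basis elements (now univariate) give the rest of the solution.
  x_2 = -5: the earlier basis element becomes x_1 - 5 = 0, giving x_1 = 5 — point (5, -5).

{(5, -5)}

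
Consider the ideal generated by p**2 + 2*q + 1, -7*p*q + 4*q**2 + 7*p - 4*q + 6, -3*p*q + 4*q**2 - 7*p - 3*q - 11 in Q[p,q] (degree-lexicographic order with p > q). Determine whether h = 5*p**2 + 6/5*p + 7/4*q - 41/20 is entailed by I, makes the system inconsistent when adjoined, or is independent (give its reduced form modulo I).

First compute the reduced Gröbner basis of I by Buchberger's algorithm.
f_1 = p**2 + 2*q + 1, LT = p**2.
f_2 = -7*p*q + 4*q**2 + 7*p - 4*q + 6, LT = p*q.
f_3 = -3*p*q + 4*q**2 - 7*p - 3*q - 11, LT = p*q.

S(f_1,f_2): lcm = p**2*q. S = 4/7*p*q**2 + p**2 - 4/7*p*q + 2*q**2 + 6/7*p + q.
  reduce S modulo (f_1, f_2, f_3):
  remainder 16/49*q**3 + 82/49*q**2 + 6/7*p - 25/49*q - 1 ≠ 0; add k_4 = 16/49*q**3 + 82/49*q**2 + 6/7*p - 25/49*q - 1 to the basis.

S(f_1,f_3): lcm = p**2*q. S = 4/3*p*q**2 - 7/3*p**2 - p*q + 2*q**2 - 11/3*p + q.
  reduce S modulo (f_1, f_2, f_3, k_4):
  remainder -52/21*q**2 - 16/3*p + 164/21*q + 104/21 ≠ 0; add k_5 = -52/21*q**2 - 16/3*p + 164/21*q + 104/21 to the basis.

S(f_2,f_3): lcm = p*q. S = 16/21*q**2 - 10/3*p - 3/7*q - 95/21.
  reduce S modulo (f_1, f_2, f_3, k_4, k_5):
  remainder -194/39*p + 77/39*q - 3 ≠ 0; add k_6 = -194/39*p + 77/39*q - 3 to the basis.

S(f_3,k_4): lcm = p*q**3. S = -4/3*q**4 - 67/24*p*q**2 + q**3 - 21/8*p**2 + 25/16*p*q + 11/3*q**2 + 49/16*p.
  reduce S modulo (f_1, f_2, f_3, k_4, k_5, k_6):
  remainder -46845/776*q - 46845/776 ≠ 0; add k_7 = -46845/776*q - 46845/776 to the basis.

The other S-polynomials (S(f_1,k_4), S(f_2,k_4), S(f_1,k_5), S(f_2,k_5), S(f_3,k_5), S(k_4,k_5), S(f_1,k_6), S(f_2,k_6), S(f_3,k_6), S(k_4,k_6), S(k_5,k_6), S(f_1,k_7), S(f_2,k_7), S(f_3,k_7), S(k_4,k_7), S(k_5,k_7), S(k_6,k_7)) all reduce to 0 modulo the current basis, so we have a Gröbner basis.
Inter-reduce: drop elements whose leading term is divisible by another's, tail-reduce, and make monic.
Reduced Gröbner basis: {p + 1, q + 1}.
Label its elements g_1 = p + 1, g_2 = q + 1.

Reduce h = 5*p**2 + 6/5*p + 7/4*q - 41/20 modulo G:
  leading term p**2: subtract (5*p)·g_1 from 5*p**2 + 6/5*p + 7/4*q - 41/20 → -19/5*p + 7/4*q - 41/20
  leading term p: subtract (-19/5)·g_1 from -19/5*p + 7/4*q - 41/20 → 7/4*q + 7/4
  leading term q: subtract (7/4)·g_2 from 7/4*q + 7/4 → 0
  normal form = 0.
Since the normal form is 0, h ∈ I.

5*p**2 + 6/5*p + 7/4*q - 41/20 lies in I (it reduces to 0).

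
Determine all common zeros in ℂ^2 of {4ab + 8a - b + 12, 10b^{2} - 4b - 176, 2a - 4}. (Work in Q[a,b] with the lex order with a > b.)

Compute a lex Gröbner basis by Buchberger's algorithm.
f_1 = 4ab + 8a - b + 12, LT = ab.
f_2 = 10b^{2} - 4b - 176, LT = b^{2}.
f_3 = 2a - 4, LT = a.

S(f_1,f_2): lcm = ab^{2}. S = \tfrac{12}{5}ab + \tfrac{88}{5}a - \tfrac{1}{4}b^{2} + 3b.
  leading term ab: subtract (\tfrac{3}{5})·f_1 from \tfrac{12}{5}ab + \tfrac{88}{5}a - \tfrac{1}{4}b^{2} + 3b → \tfrac{64}{5}a - \tfrac{1}{4}b^{2} + \tfrac{18}{5}b - \tfrac{36}{5}
  leading term a: subtract (\tfrac{32}{5})·f_3 from \tfrac{64}{5}a - \tfrac{1}{4}b^{2} + \tfrac{18}{5}b - \tfrac{36}{5} → -\tfrac{1}{4}b^{2} + \tfrac{18}{5}b + \tfrac{92}{5}
  leading term b^{2}: subtract (-\tfrac{1}{40})·f_2 from -\tfrac{1}{4}b^{2} + \tfrac{18}{5}b + \tfrac{92}{5} → \tfrac{7}{2}b + 14
  leading term b: no divisor's leading term divides it; move \tfrac{7}{2}b to the remainder.
  leading term 1: no divisor's leading term divides it; move 14 to the remainder.
  remainder \tfrac{7}{2}b + 14 ≠ 0; add h_4 = \tfrac{7}{2}b + 14 to the basis.

The other S-polynomials (S(f_1,f_3), S(f_2,f_3), S(f_1,h_4), S(f_2,h_4), S(f_3,h_4)) all reduce to 0 modulo the current basis, so we have a Gröbner basis.
Inter-reduce: drop elements whose leading term is divisible by another's, tail-reduce, and make monic.
Reduced Gröbner basis: {a - 2, b + 4}.

From the last basis element, b + 4 = 0, so b takes values in {-4}. Each choice, substituted upward through the basis, yields the corresponding point(s) of the solution set.
  b = -4: the earlier basis element becomes a - 2 = 0, giving a = 2 — point (2, -4).

{(2, -4)}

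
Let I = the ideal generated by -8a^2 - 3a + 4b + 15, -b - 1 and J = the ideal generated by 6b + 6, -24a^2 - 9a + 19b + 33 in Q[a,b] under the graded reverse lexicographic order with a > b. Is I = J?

Equality of ideals is decidable: compute both reduced Gröbner bases (unique for the ordering) and check whether they agree.
Buchberger on the first generating set:
f_1 = -8a^2 - 3a + 4b + 15, LT = a^2.
f_2 = -b - 1, LT = b.

The S-polynomials (S(f_1,f_2)) all reduce to 0 modulo the current basis, so we have a Gröbner basis.
Inter-reduce: drop elements whose leading term is divisible by another's, tail-reduce, and make monic.
Reduced Gröbner basis: {a^2 + 3/8a - 11/8, b + 1}.

Buchberger on the second generating set:
h_1 = 6b + 6, LT = b.
h_2 = -24a^2 - 9a + 19b + 33, LT = a^2.

The S-polynomials (S(h_1,h_2)) all reduce to 0 modulo the current basis, so we have a Gröbner basis.
Inter-reduce: drop elements whose leading term is divisible by another's, tail-reduce, and make monic.
Reduced Gröbner basis: {a^2 + 3/8a - 7/12, b + 1}.

Since the reduced bases disagree, the two ideals are not the same.
The choice of monomial ordering does not affect the verdict — as long as both bases are computed under the same ordering, their equality decides ideal equality.

No, the ideals differ.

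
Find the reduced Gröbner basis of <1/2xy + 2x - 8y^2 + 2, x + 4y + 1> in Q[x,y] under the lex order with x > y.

G = {x + 4y + 1, y^2 + 17/20y}

The reduced Gröbner basis is the canonical form of the ideal for this ordering.

f_1 = 1/2xy + 2x - 8y^2 + 2, LT = xy.
f_2 = x + 4y + 1, LT = x.

S(f_1,f_2): lcm = xy. S = 4x - 20y^2 - y + 4.
  leading term x: subtract (4)·f_2 from 4x - 20y^2 - y + 4 → -20y^2 - 17y
  leading term y^2: no divisor's leading term divides it; move -20y^2 to the remainder.
  leading term y: no divisor's leading term divides it; move -17y to the remainder.
  remainder -20y^2 - 17y ≠ 0; add g_3 = -20y^2 - 17y to the basis.

The other S-polynomials (S(f_1,g_3), S(f_2,g_3)) all reduce to 0 modulo the current basis, so we have a Gröbner basis.
Inter-reduce: drop elements whose leading term is divisible by another's, tail-reduce, and make monic.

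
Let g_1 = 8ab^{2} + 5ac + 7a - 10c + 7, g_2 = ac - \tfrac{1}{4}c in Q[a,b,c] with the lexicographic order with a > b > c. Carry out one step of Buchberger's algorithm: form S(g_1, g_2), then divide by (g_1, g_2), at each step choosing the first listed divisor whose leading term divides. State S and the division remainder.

lcm(LM(g_1), LM(g_2)) = ab^{2}c.
S = (lcm/LT(g_1))·g_1 − (lcm/LT(g_2))·g_2 = \tfrac{5}{8}ac^{2} + \tfrac{7}{8}ac + \tfrac{1}{4}b^{2}c - \tfrac{5}{4}c^{2} + \tfrac{7}{8}c.
Reduce S modulo (g_1, g_2) in that order:
  leading term ac^{2}: subtract (\tfrac{5}{8}c)·g_2 from \tfrac{5}{8}ac^{2} + \tfrac{7}{8}ac + \tfrac{1}{4}b^{2}c - \tfrac{5}{4}c^{2} + \tfrac{7}{8}c → \tfrac{7}{8}ac + \tfrac{1}{4}b^{2}c - \tfrac{35}{32}c^{2} + \tfrac{7}{8}c
  leading term ac: subtract (\tfrac{7}{8})·g_2 from \tfrac{7}{8}ac + \tfrac{1}{4}b^{2}c - \tfrac{35}{32}c^{2} + \tfrac{7}{8}c → \tfrac{1}{4}b^{2}c - \tfrac{35}{32}c^{2} + \tfrac{35}{32}c
  leading term b^{2}c: no divisor's leading term divides it; move \tfrac{1}{4}b^{2}c to the remainder.
  leading term c^{2}: no divisor's leading term divides it; move -\tfrac{35}{32}c^{2} to the remainder.
  leading term c: no divisor's leading term divides it; move \tfrac{35}{32}c to the remainder.
The remainder \tfrac{1}{4}b^{2}c - \tfrac{35}{32}c^{2} + \tfrac{35}{32}c is nonzero, so it would be added as the next basis element.

S(g_1, g_2) = \tfrac{5}{8}ac^{2} + \tfrac{7}{8}ac + \tfrac{1}{4}b^{2}c - \tfrac{5}{4}c^{2} + \tfrac{7}{8}c; remainder on division = \tfrac{1}{4}b^{2}c - \tfrac{35}{32}c^{2} + \tfrac{35}{32}c.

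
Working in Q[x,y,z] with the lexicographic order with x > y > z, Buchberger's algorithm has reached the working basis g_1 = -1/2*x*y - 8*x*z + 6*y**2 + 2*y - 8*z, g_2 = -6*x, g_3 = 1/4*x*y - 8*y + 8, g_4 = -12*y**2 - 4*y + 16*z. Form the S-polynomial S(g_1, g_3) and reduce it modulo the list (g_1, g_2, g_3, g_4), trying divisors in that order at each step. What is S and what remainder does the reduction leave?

lcm(LM(g_1), LM(g_3)) = x*y.
S = (lcm/LT(g_1))·g_1 − (lcm/LT(g_3))·g_3 = 16*x*z - 12*y**2 + 28*y + 16*z - 32.
Reduce S modulo (g_1, g_2, g_3, g_4) in that order:
  leading term x*z: subtract (-8/3*z)·g_2 from 16*x*z - 12*y**2 + 28*y + 16*z - 32 → -12*y**2 + 28*y + 16*z - 32
  leading term y**2: subtract (1)·g_4 from -12*y**2 + 28*y + 16*z - 32 → 32*y - 32
  leading term y: no divisor's leading term divides it; move 32*y to the remainder.
  leading term 1: no divisor's leading term divides it; move -32 to the remainder.
The remainder 32*y - 32 is nonzero, so it would be added as the next basis element.

S(g_1, g_3) = 16*x*z - 12*y**2 + 28*y + 16*z - 32; remainder on division = 32*y - 32.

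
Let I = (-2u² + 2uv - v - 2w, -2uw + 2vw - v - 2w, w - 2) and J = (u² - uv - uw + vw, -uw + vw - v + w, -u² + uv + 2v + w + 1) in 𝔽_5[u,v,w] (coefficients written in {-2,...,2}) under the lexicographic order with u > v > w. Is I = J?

No, the ideals differ.

Equality of ideals is decidable: compute both reduced Gröbner bases (unique for the ordering) and check whether they agree.
Buchberger on the first generating set:
f_1 = -2u² + 2uv - v - 2w, LT = u².
f_2 = -2uw + 2vw - v - 2w, LT = uw.
f_3 = w - 2, LT = w.

S(f_1,f_2): lcm = u²w. S = 2uv - uw - 2vw + w².
  leading term uv: no divisor's leading term divides it; move 2uv to the remainder.
  leading term uw: subtract (-2)·f_2 from -uw - 2vw + w² → 2vw - 2v + w² + w
  leading term vw: subtract (2v)·f_3 from 2vw - 2v + w² + w → 2v + w² + w
  leading term v: no divisor's leading term divides it; move 2v to the remainder.
  leading term w²: subtract (w)·f_3 from w² + w → -2w
  leading term w: subtract (-2)·f_3 from -2w → 1
  leading term 1: no divisor's leading term divides it; move 1 to the remainder.
  remainder 2uv + 2v + 1 ≠ 0; add g_4 = 2uv + 2v + 1 to the basis.

S(f_2,f_3): lcm = uw. S = 2u - vw - 2v + w.
  leading term u: no divisor's leading term divides it; move 2u to the remainder.
  leading term vw: subtract (-v)·f_3 from -vw - 2v + w → v + w
  leading term v: no divisor's leading term divides it; move v to the remainder.
  leading term w: subtract (1)·f_3 from w → 2
  leading term 1: no divisor's leading term divides it; move 2 to the remainder.
  remainder 2u + v + 2 ≠ 0; add g_5 = 2u + v + 2 to the basis.

S(f_1,g_4): lcm = u²v. S = -uv² - uv + 2u - 2v² + vw.
  leading term uv²: subtract (2v)·g_4 from -uv² - uv + 2u - 2v² + vw → -uv + 2u - v² + vw - 2v
  leading term uv: subtract (2)·g_4 from -uv + 2u - v² + vw - 2v → 2u - v² + vw - v - 2
  leading term u: subtract (1)·g_5 from 2u - v² + vw - v - 2 → -v² + vw - 2v + 1
  leading term v²: no divisor's leading term divides it; move -v² to the remainder.
  leading term vw: subtract (v)·f_3 from vw - 2v + 1 → 1
  leading term 1: no divisor's leading term divides it; move 1 to the remainder.
  remainder -v² + 1 ≠ 0; add g_6 = -v² + 1 to the basis.

The other S-polynomials (S(f_1,f_3), S(f_2,g_4), S(f_3,g_4), S(f_1,g_5), S(f_2,g_5), S(f_3,g_5), S(g_4,g_5), S(f_1,g_6), S(f_2,g_6), S(f_3,g_6), S(g_4,g_6), S(g_5,g_6)) all reduce to 0 modulo the current basis, so we have a Gröbner basis.
Inter-reduce: drop elements whose leading term is divisible by another's, tail-reduce, and make monic.
Reduced Gröbner basis: {u - 2v + 1, v² - 1, w - 2}.

Buchberger on the second generating set:
h_1 = u² - uv - uw + vw, LT = u².
h_2 = -uw + vw - v + w, LT = uw.
h_3 = -u² + uv + 2v + w + 1, LT = u².

S(h_1,h_2): lcm = u²w. S = -uv - uw² + uw + vw².
  leading term uv: no divisor's leading term divides it; move -uv to the remainder.
  leading term uw²: subtract (w)·h_2 from -uw² + uw + vw² → uw + vw - w²
  leading term uw: subtract (-1)·h_2 from uw + vw - w² → 2vw - v - w² + w
  leading term vw: no divisor's leading term divides it; move 2vw to the remainder.
  leading term v: no divisor's leading term divides it; move -v to the remainder.
  leading term w²: no divisor's leading term divides it; move -w² to the remainder.
  leading term w: no divisor's leading term divides it; move w to the remainder.
  remainder -uv + 2vw - v - w² + w ≠ 0; add k_4 = -uv + 2vw - v - w² + w to the basis.

S(h_1,h_3): lcm = u². S = -uw + vw + 2v + w + 1.
  leading term uw: subtract (1)·h_2 from -uw + vw + 2v + w + 1 → -2v + 1
  leading term v: no divisor's leading term divides it; move -2v to the remainder.
  leading term 1: no divisor's leading term divides it; move 1 to the remainder.
  remainder -2v + 1 ≠ 0; add k_5 = -2v + 1 to the basis.

S(h_2,k_4): lcm = uvw. S = -v²w + v² + 2vw² - 2vw - w³ + w².
  leading term v²w: subtract (-2vw)·k_5 from -v²w + v² + 2vw² - 2vw - w³ + w² → v² + 2vw² - w³ + w²
  leading term v²: subtract (2v)·k_5 from v² + 2vw² - w³ + w² → 2vw² - 2v - w³ + w²
  leading term vw²: subtract (-w²)·k_5 from 2vw² - 2v - w³ + w² → -2v - w³ + 2w²
  leading term v: subtract (1)·k_5 from -2v - w³ + 2w² → -w³ + 2w² - 1
  leading term w³: no divisor's leading term divides it; move -w³ to the remainder.
  leading term w²: no divisor's leading term divides it; move 2w² to the remainder.
  leading term 1: no divisor's leading term divides it; move -1 to the remainder.
  remainder -w³ + 2w² - 1 ≠ 0; add k_6 = -w³ + 2w² - 1 to the basis.

S(k_4,k_5): lcm = uv. S = -2u - 2vw + v + w² - w.
  leading term u: no divisor's leading term divides it; move -2u to the remainder.
  leading term vw: subtract (w)·k_5 from -2vw + v + w² - w → v + w² - 2w
  leading term v: subtract (2)·k_5 from v + w² - 2w → w² - 2w - 2
  leading term w²: no divisor's leading term divides it; move w² to the remainder.
  leading term w: no divisor's leading term divides it; move -2w to the remainder.
  leading term 1: no divisor's leading term divides it; move -2 to the remainder.
  remainder -2u + w² - 2w - 2 ≠ 0; add k_7 = -2u + w² - 2w - 2 to the basis.

The other S-polynomials (S(h_2,h_3), S(h_1,k_4), S(h_3,k_4), S(h_1,k_5), S(h_2,k_5), S(h_3,k_5), S(h_1,k_6), S(h_2,k_6), S(h_3,k_6), S(k_4,k_6), S(k_5,k_6), S(h_1,k_7), S(h_2,k_7), S(h_3,k_7), S(k_4,k_7), S(k_5,k_7), S(k_6,k_7)) all reduce to 0 modulo the current basis, so we have a Gröbner basis.
Inter-reduce: drop elements whose leading term is divisible by another's, tail-reduce, and make monic.
Reduced Gröbner basis: {u + 2w² + w + 1, v + 2, w³ - 2w² + 1}.

The bases are distinct; the ideals are different.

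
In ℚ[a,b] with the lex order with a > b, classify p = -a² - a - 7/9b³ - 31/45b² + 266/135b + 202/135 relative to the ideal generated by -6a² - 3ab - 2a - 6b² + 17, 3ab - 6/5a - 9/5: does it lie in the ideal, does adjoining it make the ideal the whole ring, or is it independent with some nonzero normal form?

First compute the reduced Gröbner basis of I by Buchberger's algorithm.
f_1 = -6a² - 3ab - 2a - 6b² + 17, LT = a².
f_2 = 3ab - 6/5a - 9/5, LT = ab.

S(f_1,f_2): lcm = a²b. S = ⅖a² + ½ab² + ⅓ab + ⅗a + b³ - 17/6b.
  leading term a²: subtract (-1/15)·f_1 from ⅖a² + ½ab² + ⅓ab + ⅗a + b³ - 17/6b → ½ab² + 2/15ab + 7/15a + b³ - ⅖b² - 17/6b + 17/15
  leading term ab²: subtract (⅙b)·f_2 from ½ab² + 2/15ab + 7/15a + b³ - ⅖b² - 17/6b + 17/15 → ⅓ab + 7/15a + b³ - ⅖b² - 38/15b + 17/15
  leading term ab: subtract (1/9)·f_2 from ⅓ab + 7/15a + b³ - ⅖b² - 38/15b + 17/15 → ⅗a + b³ - ⅖b² - 38/15b + 4/3
  leading term a: no divisor's leading term divides it; move ⅗a to the remainder.
  leading term b³: no divisor's leading term divides it; move b³ to the remainder.
  leading term b²: no divisor's leading term divides it; move -⅖b² to the remainder.
  leading term b: no divisor's leading term divides it; move -38/15b to the remainder.
  leading term 1: no divisor's leading term divides it; move 4/3 to the remainder.
  remainder ⅗a + b³ - ⅖b² - 38/15b + 4/3 ≠ 0; add h_3 = ⅗a + b³ - ⅖b² - 38/15b + 4/3 to the basis.

S(f_1,h_3): lcm = a². S = -5/3ab³ + ⅔ab² + 85/18ab - 17/9a + b² - 17/6.
  leading term ab³: subtract (-5/9b²)·f_2 from -5/3ab³ + ⅔ab² + 85/18ab - 17/9a + b² - 17/6 → 85/18ab - 17/9a - 17/6
  leading term ab: subtract (85/54)·f_2 from 85/18ab - 17/9a - 17/6 → 0
  remainder 0.

S(f_2,h_3): lcm = ab. S = -⅖a - 5/3b⁴ + ⅔b³ + 38/9b² - 20/9b - ⅗.
  leading term a: subtract (-⅔)·h_3 from -⅖a - 5/3b⁴ + ⅔b³ + 38/9b² - 20/9b - ⅗ → -5/3b⁴ + 4/3b³ + 178/45b² - 176/45b + 13/45
  leading term b⁴: no divisor's leading term divides it; move -5/3b⁴ to the remainder.
  leading term b³: no divisor's leading term divides it; move 4/3b³ to the remainder.
  leading term b²: no divisor's leading term divides it; move 178/45b² to the remainder.
  leading term b: no divisor's leading term divides it; move -176/45b to the remainder.
  leading term 1: no divisor's leading term divides it; move 13/45 to the remainder.
  remainder -5/3b⁴ + 4/3b³ + 178/45b² - 176/45b + 13/45 ≠ 0; add h_4 = -5/3b⁴ + 4/3b³ + 178/45b² - 176/45b + 13/45 to the basis.

S(f_1,h_4): leading monomials are coprime, so the S-polynomial reduces to 0 (Buchberger's first criterion).
S(f_2,h_4): lcm = ab⁴. S = ⅖ab³ + 178/75ab² - 176/75ab + 13/75a - ⅗b³.
  leading term ab³: subtract (2/15b²)·f_2 from ⅖ab³ + 178/75ab² - 176/75ab + 13/75a - ⅗b³ → 38/15ab² - 176/75ab + 13/75a - ⅗b³ + 6/25b²
  leading term ab²: subtract (38/45b)·f_2 from 38/15ab² - 176/75ab + 13/75a - ⅗b³ + 6/25b² → -4/3ab + 13/75a - ⅗b³ + 6/25b² + 38/25b
  leading term ab: subtract (-4/9)·f_2 from -4/3ab + 13/75a - ⅗b³ + 6/25b² + 38/25b → -9/25a - ⅗b³ + 6/25b² + 38/25b - ⅘
  leading term a: subtract (-⅗)·h_3 from -9/25a - ⅗b³ + 6/25b² + 38/25b - ⅘ → 0
  remainder 0.

S(h_3,h_4): leading monomials are coprime, so the S-polynomial reduces to 0 (Buchberger's first criterion).
Every S-polynomial of the final basis reduces to 0, so we have a Gröbner basis.
Inter-reduce: drop elements whose leading term is divisible by another's, tail-reduce, and make monic.
Reduced Gröbner basis: {a + 5/3b³ - ⅔b² - 38/9b + 20/9, b⁴ - ⅘b³ - 178/75b² + 176/75b - 13/75}.
Label its elements g_1 = a + 5/3b³ - ⅔b² - 38/9b + 20/9, g_2 = b⁴ - ⅘b³ - 178/75b² + 176/75b - 13/75.

Reduce p = -a² - a - 7/9b³ - 31/45b² + 266/135b + 202/135 modulo G:
  leading term a²: subtract (-a)·g_1 from -a² - a - 7/9b³ - 31/45b² + 266/135b + 202/135 → 5/3ab³ - ⅔ab² - 38/9ab + 11/9a - 7/9b³ - 31/45b² + 266/135b + 202/135
  leading term ab³: subtract (5/3b³)·g_1 from 5/3ab³ - ⅔ab² - 38/9ab + 11/9a - 7/9b³ - 31/45b² + 266/135b + 202/135 → -⅔ab² - 38/9ab + 11/9a - 25/9b⁶ + 10/9b⁵ + 190/27b⁴ - 121/27b³ - 31/45b² + 266/135b + 202/135
  leading term ab²: subtract (-⅔b²)·g_1 from -⅔ab² - 38/9ab + 11/9a - 25/9b⁶ + 10/9b⁵ + 190/27b⁴ - 121/27b³ - 31/45b² + 266/135b + 202/135 → -38/9ab + 11/9a - 25/9b⁶ + 20/9b⁵ + 178/27b⁴ - 197/27b³ + 107/135b² + 266/135b + 202/135
  leading term ab: subtract (-38/9b)·g_1 from -38/9ab + 11/9a - 25/9b⁶ + 20/9b⁵ + 178/27b⁴ - 197/27b³ + 107/135b² + 266/135b + 202/135 → 11/9a - 25/9b⁶ + 20/9b⁵ + 368/27b⁴ - 91/9b³ - 6899/405b² + 4598/405b + 202/135
  leading term a: subtract (11/9)·g_1 from 11/9a - 25/9b⁶ + 20/9b⁵ + 368/27b⁴ - 91/9b³ - 6899/405b² + 4598/405b + 202/135 → -25/9b⁶ + 20/9b⁵ + 368/27b⁴ - 328/27b³ - 6569/405b² + 6688/405b - 494/405
  leading term b⁶: subtract (-25/9b²)·g_2 from -25/9b⁶ + 20/9b⁵ + 368/27b⁴ - 328/27b³ - 6569/405b² + 6688/405b - 494/405 → 190/27b⁴ - 152/27b³ - 6764/405b² + 6688/405b - 494/405
  leading term b⁴: subtract (190/27)·g_2 from 190/27b⁴ - 152/27b³ - 6764/405b² + 6688/405b - 494/405 → 0
  normal form = 0.
Since the normal form is 0, p ∈ I.

-a² - a - 7/9b³ - 31/45b² + 266/135b + 202/135 lies in I (it reduces to 0).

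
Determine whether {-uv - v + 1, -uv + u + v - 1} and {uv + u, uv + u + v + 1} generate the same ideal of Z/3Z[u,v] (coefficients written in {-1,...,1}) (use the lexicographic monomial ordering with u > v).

For a fixed monomial order, each ideal has a unique reduced Gröbner basis; comparing bases decides equality.
Buchberger on the first generating set:
f_1 = -uv - v + 1, LT = uv.
f_2 = -uv + u + v - 1, LT = uv.

S(f_1,f_2): lcm = uv. S = u - v + 1.
  leading term u: no divisor's leading term divides it; move u to the remainder.
  leading term v: no divisor's leading term divides it; move -v to the remainder.
  leading term 1: no divisor's leading term divides it; move 1 to the remainder.
  remainder u - v + 1 ≠ 0; add g_3 = u - v + 1 to the basis.

S(f_1,g_3): lcm = uv. S = v^2 - 1.
  leading term v^2: no divisor's leading term divides it; move v^2 to the remainder.
  leading term 1: no divisor's leading term divides it; move -1 to the remainder.
  remainder v^2 - 1 ≠ 0; add g_4 = v^2 - 1 to the basis.

The other S-polynomials (S(f_2,g_3), S(f_1,g_4), S(f_2,g_4), S(g_3,g_4)) all reduce to 0 modulo the current basis, so we have a Gröbner basis.
Inter-reduce: drop elements whose leading term is divisible by another's, tail-reduce, and make monic.
Reduced Gröbner basis: {u - v + 1, v^2 - 1}.

Buchberger on the second generating set:
h_1 = uv + u, LT = uv.
h_2 = uv + u + v + 1, LT = uv.

S(h_1,h_2): lcm = uv. S = -v - 1.
  leading term v: no divisor's leading term divides it; move -v to the remainder.
  leading term 1: no divisor's leading term divides it; move -1 to the remainder.
  remainder -v - 1 ≠ 0; add k_3 = -v - 1 to the basis.

The other S-polynomials (S(h_1,k_3), S(h_2,k_3)) all reduce to 0 modulo the current basis, so we have a Gröbner basis.
Inter-reduce: drop elements whose leading term is divisible by another's, tail-reduce, and make monic.
Reduced Gröbner basis: {v + 1}.

These differ, so the ideals are not equal.

No, the ideals differ.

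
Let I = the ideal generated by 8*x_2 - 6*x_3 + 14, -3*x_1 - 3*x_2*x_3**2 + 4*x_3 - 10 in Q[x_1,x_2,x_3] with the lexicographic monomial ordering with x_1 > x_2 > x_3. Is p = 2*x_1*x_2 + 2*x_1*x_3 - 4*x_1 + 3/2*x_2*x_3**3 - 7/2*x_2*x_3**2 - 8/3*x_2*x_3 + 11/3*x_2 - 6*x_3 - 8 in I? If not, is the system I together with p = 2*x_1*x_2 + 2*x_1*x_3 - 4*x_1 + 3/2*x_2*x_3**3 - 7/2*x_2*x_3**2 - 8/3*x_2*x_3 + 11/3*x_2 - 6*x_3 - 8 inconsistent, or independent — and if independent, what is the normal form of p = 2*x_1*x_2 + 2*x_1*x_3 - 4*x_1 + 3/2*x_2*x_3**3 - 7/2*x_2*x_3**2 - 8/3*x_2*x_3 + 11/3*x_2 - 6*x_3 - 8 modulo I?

2*x_1*x_2 + 2*x_1*x_3 - 4*x_1 + 3/2*x_2*x_3**3 - 7/2*x_2*x_3**2 - 8/3*x_2*x_3 + 11/3*x_2 - 6*x_3 - 8 is independent of I; its normal form modulo I is -3/2*x_3**4 + 13/2*x_3**3 - 13/3*x_3**2 - 81/4*x_3 + 127/12.

First compute the reduced Gröbner basis of I by Buchberger's algorithm.
f_1 = 8*x_2 - 6*x_3 + 14, LT = x_2.
f_2 = -3*x_1 - 3*x_2*x_3**2 + 4*x_3 - 10, LT = x_1.

The S-polynomials (S(f_1,f_2)) all reduce to 0 modulo the current basis, so we have a Gröbner basis.
Inter-reduce: drop elements whose leading term is divisible by another's, tail-reduce, and make monic.
Reduced Gröbner basis: {x_1 + 3/4*x_3**3 - 7/4*x_3**2 - 4/3*x_3 + 10/3, x_2 - 3/4*x_3 + 7/4}.
Label its elements g_1 = x_1 + 3/4*x_3**3 - 7/4*x_3**2 - 4/3*x_3 + 10/3, g_2 = x_2 - 3/4*x_3 + 7/4.

Reduce p = 2*x_1*x_2 + 2*x_1*x_3 - 4*x_1 + 3/2*x_2*x_3**3 - 7/2*x_2*x_3**2 - 8/3*x_2*x_3 + 11/3*x_2 - 6*x_3 - 8 modulo G:
  leading term x_1*x_2: subtract (2*x_2)·g_1 from 2*x_1*x_2 + 2*x_1*x_3 - 4*x_1 + 3/2*x_2*x_3**3 - 7/2*x_2*x_3**2 - 8/3*x_2*x_3 + 11/3*x_2 - 6*x_3 - 8 → 2*x_1*x_3 - 4*x_1 - 3*x_2 - 6*x_3 - 8
  leading term x_1*x_3: subtract (2*x_3)·g_1 from 2*x_1*x_3 - 4*x_1 - 3*x_2 - 6*x_3 - 8 → -4*x_1 - 3*x_2 - 3/2*x_3**4 + 7/2*x_3**3 + 8/3*x_3**2 - 38/3*x_3 - 8
  leading term x_1: subtract (-4)·g_1 from -4*x_1 - 3*x_2 - 3/2*x_3**4 + 7/2*x_3**3 + 8/3*x_3**2 - 38/3*x_3 - 8 → -3*x_2 - 3/2*x_3**4 + 13/2*x_3**3 - 13/3*x_3**2 - 18*x_3 + 16/3
  leading term x_2: subtract (-3)·g_2 from -3*x_2 - 3/2*x_3**4 + 13/2*x_3**3 - 13/3*x_3**2 - 18*x_3 + 16/3 → -3/2*x_3**4 + 13/2*x_3**3 - 13/3*x_3**2 - 81/4*x_3 + 127/12
  leading term x_3**4: no divisor's leading term divides it; move -3/2*x_3**4 to the remainder.
  leading term x_3**3: no divisor's leading term divides it; move 13/2*x_3**3 to the remainder.
  leading term x_3**2: no divisor's leading term divides it; move -13/3*x_3**2 to the remainder.
  leading term x_3: no divisor's leading term divides it; move -81/4*x_3 to the remainder.
  leading term 1: no divisor's leading term divides it; move 127/12 to the remainder.
  normal form = -3/2*x_3**4 + 13/2*x_3**3 - 13/3*x_3**2 - 81/4*x_3 + 127/12.
The normal form is nonzero, so p ∉ I. Since p minus its normal form lies in I, I + (p) = I + (r) where r = -3/2*x_3**4 + 13/2*x_3**3 - 13/3*x_3**2 - 81/4*x_3 + 127/12; decide whether this ideal is the whole ring.
Run Buchberger on G together with r (pairs among the g_i already reduce to 0 since G is a Gröbner basis):
g_1 = x_1 + 3/4*x_3**3 - 7/4*x_3**2 - 4/3*x_3 + 10/3, LT = x_1.
g_2 = x_2 - 3/4*x_3 + 7/4, LT = x_2.
r = -3/2*x_3**4 + 13/2*x_3**3 - 13/3*x_3**2 - 81/4*x_3 + 127/12, LT = x_3**4.

The S-polynomials (S(g_1,g_2), S(g_1,r), S(g_2,r)) all reduce to 0 modulo the current basis, so we have a Gröbner basis.
Inter-reduce: drop elements whose leading term is divisible by another's, tail-reduce, and make monic.
Reduced Gröbner basis: {x_1 + 3/4*x_3**3 - 7/4*x_3**2 - 4/3*x_3 + 10/3, x_2 - 3/4*x_3 + 7/4, x_3**4 - 13/3*x_3**3 + 26/9*x_3**2 + 27/2*x_3 - 127/18}.
The reduced Gröbner basis of I + (p) is {x_1 + 3/4*x_3**3 - 7/4*x_3**2 - 4/3*x_3 + 10/3, x_2 - 3/4*x_3 + 7/4, x_3**4 - 13/3*x_3**3 + 26/9*x_3**2 + 27/2*x_3 - 127/18} ≠ {1}, a proper ideal, so the enlarged system stays consistent: p is independent of I, with normal form -3/2*x_3**4 + 13/2*x_3**3 - 13/3*x_3**2 - 81/4*x_3 + 127/12.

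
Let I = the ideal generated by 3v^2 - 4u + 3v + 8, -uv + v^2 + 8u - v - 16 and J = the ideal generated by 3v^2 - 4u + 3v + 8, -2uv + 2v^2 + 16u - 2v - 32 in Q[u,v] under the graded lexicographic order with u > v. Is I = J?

Yes, the ideals are equal.

For a fixed monomial order, each ideal has a unique reduced Gröbner basis; comparing bases decides equality.
Buchberger on the first generating set:
f_1 = 3v^2 - 4u + 3v + 8, LT = v^2.
f_2 = -uv + v^2 + 8u - v - 16, LT = uv.

S(f_1,f_2): lcm = uv^2. S = v^3 - 4/3u^2 + 9uv - v^2 + 8/3u - 16v.
  leading term v^3: subtract (1/3v)·f_1 from v^3 - 4/3u^2 + 9uv - v^2 + 8/3u - 16v → -4/3u^2 + 31/3uv - 2v^2 + 8/3u - 56/3v
  leading term u^2: no divisor's leading term divides it; move -4/3u^2 to the remainder.
  leading term uv: subtract (-31/3)·f_2 from 31/3uv - 2v^2 + 8/3u - 56/3v → 25/3v^2 + 256/3u - 29v - 496/3
  leading term v^2: subtract (25/9)·f_1 from 25/3v^2 + 256/3u - 29v - 496/3 → 868/9u - 112/3v - 1688/9
  leading term u: no divisor's leading term divides it; move 868/9u to the remainder.
  leading term v: no divisor's leading term divides it; move -112/3v to the remainder.
  leading term 1: no divisor's leading term divides it; move -1688/9 to the remainder.
  remainder -4/3u^2 + 868/9u - 112/3v - 1688/9 ≠ 0; add g_3 = -4/3u^2 + 868/9u - 112/3v - 1688/9 to the basis.

S(f_1,g_3): leading monomials are coprime, so the S-polynomial reduces to 0 (Buchberger's first criterion).
S(f_2,g_3): lcm = u^2v. S = -uv^2 - 8u^2 + 220/3uv - 28v^2 + 16u - 422/3v.
  leading term uv^2: subtract (-1/3u)·f_1 from -uv^2 - 8u^2 + 220/3uv - 28v^2 + 16u - 422/3v → -28/3u^2 + 223/3uv - 28v^2 + 56/3u - 422/3v
  leading term u^2: subtract (7)·g_3 from -28/3u^2 + 223/3uv - 28v^2 + 56/3u - 422/3v → 223/3uv - 28v^2 - 5908/9u + 362/3v + 11816/9
  leading term uv: subtract (-223/3)·f_2 from 223/3uv - 28v^2 - 5908/9u + 362/3v + 11816/9 → 139/3v^2 - 556/9u + 139/3v + 1112/9
  leading term v^2: subtract (139/9)·f_1 from 139/3v^2 - 556/9u + 139/3v + 1112/9 → 0
  remainder 0.

Every S-polynomial of the final basis reduces to 0, so we have a Gröbner basis.
Inter-reduce: drop elements whose leading term is divisible by another's, tail-reduce, and make monic.
Reduced Gröbner basis: {u^2 - 217/3u + 28v + 422/3, uv - 28/3u + 2v + 56/3, v^2 - 4/3u + v + 8/3}.

Buchberger on the second generating set:
h_1 = 3v^2 - 4u + 3v + 8, LT = v^2.
h_2 = -2uv + 2v^2 + 16u - 2v - 32, LT = uv.

S(h_1,h_2): lcm = uv^2. S = v^3 - 4/3u^2 + 9uv - v^2 + 8/3u - 16v.
  leading term v^3: subtract (1/3v)·h_1 from v^3 - 4/3u^2 + 9uv - v^2 + 8/3u - 16v → -4/3u^2 + 31/3uv - 2v^2 + 8/3u - 56/3v
  leading term u^2: no divisor's leading term divides it; move -4/3u^2 to the remainder.
  leading term uv: subtract (-31/6)·h_2 from 31/3uv - 2v^2 + 8/3u - 56/3v → 25/3v^2 + 256/3u - 29v - 496/3
  leading term v^2: subtract (25/9)·h_1 from 25/3v^2 + 256/3u - 29v - 496/3 → 868/9u - 112/3v - 1688/9
  leading term u: no divisor's leading term divides it; move 868/9u to the remainder.
  leading term v: no divisor's leading term divides it; move -112/3v to the remainder.
  leading term 1: no divisor's leading term divides it; move -1688/9 to the remainder.
  remainder -4/3u^2 + 868/9u - 112/3v - 1688/9 ≠ 0; add k_3 = -4/3u^2 + 868/9u - 112/3v - 1688/9 to the basis.

S(h_1,k_3): leading monomials are coprime, so the S-polynomial reduces to 0 (Buchberger's first criterion).
S(h_2,k_3): lcm = u^2v. S = -uv^2 - 8u^2 + 220/3uv - 28v^2 + 16u - 422/3v.
  leading term uv^2: subtract (-1/3u)·h_1 from -uv^2 - 8u^2 + 220/3uv - 28v^2 + 16u - 422/3v → -28/3u^2 + 223/3uv - 28v^2 + 56/3u - 422/3v
  leading term u^2: subtract (7)·k_3 from -28/3u^2 + 223/3uv - 28v^2 + 56/3u - 422/3v → 223/3uv - 28v^2 - 5908/9u + 362/3v + 11816/9
  leading term uv: subtract (-223/6)·h_2 from 223/3uv - 28v^2 - 5908/9u + 362/3v + 11816/9 → 139/3v^2 - 556/9u + 139/3v + 1112/9
  leading term v^2: subtract (139/9)·h_1 from 139/3v^2 - 556/9u + 139/3v + 1112/9 → 0
  remainder 0.

Every S-polynomial of the final basis reduces to 0, so we have a Gröbner basis.
Inter-reduce: drop elements whose leading term is divisible by another's, tail-reduce, and make monic.
Reduced Gröbner basis: {u^2 - 217/3u + 28v + 422/3, uv - 28/3u + 2v + 56/3, v^2 - 4/3u + v + 8/3}.

The two bases agree; hence the ideals are identical.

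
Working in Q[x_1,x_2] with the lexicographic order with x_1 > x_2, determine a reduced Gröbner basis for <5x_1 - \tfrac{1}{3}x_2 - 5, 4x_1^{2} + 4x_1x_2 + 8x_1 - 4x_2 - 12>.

f_1 = 5x_1 - \tfrac{1}{3}x_2 - 5, LT = x_1.
f_2 = 4x_1^{2} + 4x_1x_2 + 8x_1 - 4x_2 - 12, LT = x_1^{2}.

S(f_1,f_2): lcm = x_1^{2}. S = -\tfrac{16}{15}x_1x_2 - 3x_1 + x_2 + 3.
  leading term x_1x_2: subtract (-\tfrac{16}{75}x_2)·f_1 from -\tfrac{16}{15}x_1x_2 - 3x_1 + x_2 + 3 → -3x_1 - \tfrac{16}{225}x_2^{2} - \tfrac{1}{15}x_2 + 3
  leading term x_1: subtract (-\tfrac{3}{5})·f_1 from -3x_1 - \tfrac{16}{225}x_2^{2} - \tfrac{1}{15}x_2 + 3 → -\tfrac{16}{225}x_2^{2} - \tfrac{4}{15}x_2
  leading term x_2^{2}: no divisor's leading term divides it; move -\tfrac{16}{225}x_2^{2} to the remainder.
  leading term x_2: no divisor's leading term divides it; move -\tfrac{4}{15}x_2 to the remainder.
  remainder -\tfrac{16}{225}x_2^{2} - \tfrac{4}{15}x_2 ≠ 0; add g_3 = -\tfrac{16}{225}x_2^{2} - \tfrac{4}{15}x_2 to the basis.

The other S-polynomials (S(f_1,g_3), S(f_2,g_3)) all reduce to 0 modulo the current basis, so we have a Gröbner basis.
Inter-reduce: drop elements whose leading term is divisible by another's, tail-reduce, and make monic.

G = {x_1 - \tfrac{1}{15}x_2 - 1, x_2^{2} + \tfrac{15}{4}x_2}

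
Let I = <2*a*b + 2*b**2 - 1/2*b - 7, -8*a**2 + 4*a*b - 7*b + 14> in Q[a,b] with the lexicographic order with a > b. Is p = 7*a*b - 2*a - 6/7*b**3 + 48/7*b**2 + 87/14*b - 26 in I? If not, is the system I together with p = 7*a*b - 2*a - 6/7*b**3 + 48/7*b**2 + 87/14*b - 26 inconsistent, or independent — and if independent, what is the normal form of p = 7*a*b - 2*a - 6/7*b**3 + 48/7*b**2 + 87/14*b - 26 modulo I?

First compute the reduced Gröbner basis of I by Buchberger's algorithm.
f_1 = 2*a*b + 2*b**2 - 1/2*b - 7, LT = a*b.
f_2 = -8*a**2 + 4*a*b - 7*b + 14, LT = a**2.

S(f_1,f_2): lcm = a**2*b. S = 3/2*a*b**2 - 1/4*a*b - 7/2*a - 7/8*b**2 + 7/4*b.
  leading term a*b**2: subtract (3/4*b)·f_1 from 3/2*a*b**2 - 1/4*a*b - 7/2*a - 7/8*b**2 + 7/4*b → -1/4*a*b - 7/2*a - 3/2*b**3 - 1/2*b**2 + 7*b
  leading term a*b: subtract (-1/8)·f_1 from -1/4*a*b - 7/2*a - 3/2*b**3 - 1/2*b**2 + 7*b → -7/2*a - 3/2*b**3 - 1/4*b**2 + 111/16*b - 7/8
  leading term a: no divisor's leading term divides it; move -7/2*a to the remainder.
  leading term b**3: no divisor's leading term divides it; move -3/2*b**3 to the remainder.
  leading term b**2: no divisor's leading term divides it; move -1/4*b**2 to the remainder.
  leading term b: no divisor's leading term divides it; move 111/16*b to the remainder.
  leading term 1: no divisor's leading term divides it; move -7/8 to the remainder.
  remainder -7/2*a - 3/2*b**3 - 1/4*b**2 + 111/16*b - 7/8 ≠ 0; add h_3 = -7/2*a - 3/2*b**3 - 1/4*b**2 + 111/16*b - 7/8 to the basis.

S(f_1,h_3): lcm = a*b. S = -3/7*b**4 - 1/14*b**3 + 167/56*b**2 - 1/2*b - 7/2.
  leading term b**4: no divisor's leading term divides it; move -3/7*b**4 to the remainder.
  leading term b**3: no divisor's leading term divides it; move -1/14*b**3 to the remainder.
  leading term b**2: no divisor's leading term divides it; move 167/56*b**2 to the remainder.
  leading term b: no divisor's leading term divides it; move -1/2*b to the remainder.
  leading term 1: no divisor's leading term divides it; move -7/2 to the remainder.
  remainder -3/7*b**4 - 1/14*b**3 + 167/56*b**2 - 1/2*b - 7/2 ≠ 0; add h_4 = -3/7*b**4 - 1/14*b**3 + 167/56*b**2 - 1/2*b - 7/2 to the basis.

The other S-polynomials (S(f_2,h_3), S(f_1,h_4), S(f_2,h_4), S(h_3,h_4)) all reduce to 0 modulo the current basis, so we have a Gröbner basis.
Inter-reduce: drop elements whose leading term is divisible by another's, tail-reduce, and make monic.
Reduced Gröbner basis: {a + 3/7*b**3 + 1/14*b**2 - 111/56*b + 1/4, b**4 + 1/6*b**3 - 167/24*b**2 + 7/6*b + 49/6}.
Label its elements g_1 = a + 3/7*b**3 + 1/14*b**2 - 111/56*b + 1/4, g_2 = b**4 + 1/6*b**3 - 167/24*b**2 + 7/6*b + 49/6.

Reduce p = 7*a*b - 2*a - 6/7*b**3 + 48/7*b**2 + 87/14*b - 26 modulo G:
  leading term a*b: subtract (7*b)·g_1 from 7*a*b - 2*a - 6/7*b**3 + 48/7*b**2 + 87/14*b - 26 → -2*a - 3*b**4 - 19/14*b**3 + 1161/56*b**2 + 125/28*b - 26
  leading term a: subtract (-2)·g_1 from -2*a - 3*b**4 - 19/14*b**3 + 1161/56*b**2 + 125/28*b - 26 → -3*b**4 - 1/2*b**3 + 167/8*b**2 + 1/2*b - 51/2
  leading term b**4: subtract (-3)·g_2 from -3*b**4 - 1/2*b**3 + 167/8*b**2 + 1/2*b - 51/2 → 4*b - 1
  leading term b: no divisor's leading term divides it; move 4*b to the remainder.
  leading term 1: no divisor's leading term divides it; move -1 to the remainder.
  normal form = 4*b - 1.
The normal form is nonzero, so p ∉ I. Since p minus its normal form lies in I, I + (p) = I + (r) where r = 4*b - 1; decide whether this ideal is the whole ring.
Run Buchberger on G together with r (pairs among the g_i already reduce to 0 since G is a Gröbner basis):
g_1 = a + 3/7*b**3 + 1/14*b**2 - 111/56*b + 1/4, LT = a.
g_2 = b**4 + 1/6*b**3 - 167/24*b**2 + 7/6*b + 49/6, LT = b**4.
r = 4*b - 1, LT = b.

S(g_2,r): lcm = b**4. S = 5/12*b**3 - 167/24*b**2 + 7/6*b + 49/6.
  leading term b**3: subtract (5/48*b**2)·r from 5/12*b**3 - 167/24*b**2 + 7/6*b + 49/6 → -329/48*b**2 + 7/6*b + 49/6
  leading term b**2: subtract (-329/192*b)·r from -329/48*b**2 + 7/6*b + 49/6 → -35/64*b + 49/6
  leading term b: subtract (-35/256)·r from -35/64*b + 49/6 → 6167/768
  leading term 1: no divisor's leading term divides it; move 6167/768 to the remainder.
  remainder 6167/768 ≠ 0; add m_4 = 6167/768 to the basis.

The other S-polynomials (S(g_1,g_2), S(g_1,r), S(g_1,m_4), S(g_2,m_4), S(r,m_4)) all reduce to 0 modulo the current basis, so we have a Gröbner basis.
Inter-reduce: drop elements whose leading term is divisible by another's, tail-reduce, and make monic.
Reduced Gröbner basis: {1}.
The reduced Gröbner basis of I + (p) is {1}: the ideal is the whole ring, so the enlarged system has no common solution — adjoining p is inconsistent.

The remainder on division by a Gröbner basis is unique — it is the normal form.

Adjoining 7*a*b - 2*a - 6/7*b**3 + 48/7*b**2 + 87/14*b - 26 makes the ideal the whole ring: the system is inconsistent.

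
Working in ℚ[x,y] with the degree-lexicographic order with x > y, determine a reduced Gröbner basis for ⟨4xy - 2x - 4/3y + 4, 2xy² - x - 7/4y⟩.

G = {x² + 19/4x + 10/9y - 41/6, xy - ½x - ⅓y + 1, y² - ¾x - 41/8y - 3/2}

Buchberger's algorithm terminates because the ascending chain of leading-term ideals stabilizes.

f_1 = 4xy - 2x - 4/3y + 4, LT = xy.
f_2 = 2xy² - x - 7/4y, LT = xy².

S(f_1,f_2): lcm = xy². S = -½xy - ⅓y² + ½x + 15/8y.
  leading term xy: subtract (-⅛)·f_1 from -½xy - ⅓y² + ½x + 15/8y → -⅓y² + ¼x + 41/24y + ½
  leading term y²: no divisor's leading term divides it; move -⅓y² to the remainder.
  leading term x: no divisor's leading term divides it; move ¼x to the remainder.
  leading term y: no divisor's leading term divides it; move 41/24y to the remainder.
  leading term 1: no divisor's leading term divides it; move ½ to the remainder.
  remainder -⅓y² + ¼x + 41/24y + ½ ≠ 0; add g_3 = -⅓y² + ¼x + 41/24y + ½ to the basis.

S(f_1,g_3): lcm = xy². S = ¾x² + 37/8xy - ⅓y² + 3/2x + y.
  leading term x²: no divisor's leading term divides it; move ¾x² to the remainder.
  leading term xy: subtract (37/32)·f_1 from 37/8xy - ⅓y² + 3/2x + y → -⅓y² + 61/16x + 61/24y - 37/8
  leading term y²: subtract (1)·g_3 from -⅓y² + 61/16x + 61/24y - 37/8 → 57/16x + ⅚y - 41/8
  leading term x: no divisor's leading term divides it; move 57/16x to the remainder.
  leading term y: no divisor's leading term divides it; move ⅚y to the remainder.
  leading term 1: no divisor's leading term divides it; move -41/8 to the remainder.
  remainder ¾x² + 57/16x + ⅚y - 41/8 ≠ 0; add g_4 = ¾x² + 57/16x + ⅚y - 41/8 to the basis.

S(f_2,g_3): lcm = xy². S = ¾x² + 41/8xy + x - ⅞y.
  leading term x²: subtract (1)·g_4 from ¾x² + 41/8xy + x - ⅞y → 41/8xy - 41/16x - 41/24y + 41/8
  leading term xy: subtract (41/32)·f_1 from 41/8xy - 41/16x - 41/24y + 41/8 → 0
  remainder 0.

S(f_1,g_4): lcm = x²y. S = -½x² - 61/12xy - 10/9y² + x + 41/6y.
  leading term x²: subtract (-⅔)·g_4 from -½x² - 61/12xy - 10/9y² + x + 41/6y → -61/12xy - 10/9y² + 27/8x + 133/18y - 41/12
  leading term xy: subtract (-61/48)·f_1 from -61/12xy - 10/9y² + 27/8x + 133/18y - 41/12 → -10/9y² + ⅚x + 205/36y + 5/3
  leading term y²: subtract (10/3)·g_3 from -10/9y² + ⅚x + 205/36y + 5/3 → 0
  remainder 0.

S(f_2,g_4): lcm = x²y². S = -19/4xy² - 10/9y³ - ½x² - ⅞xy + 41/6y².
  leading term xy²: subtract (-19/16y)·f_1 from -19/4xy² - 10/9y³ - ½x² - ⅞xy + 41/6y² → -10/9y³ - ½x² - 13/4xy + 21/4y² + 19/4y
  leading term y³: subtract (10/3y)·g_3 from -10/9y³ - ½x² - 13/4xy + 21/4y² + 19/4y → -½x² - 49/12xy - 4/9y² + 37/12y
  leading term x²: subtract (-⅔)·g_4 from -½x² - 49/12xy - 4/9y² + 37/12y → -49/12xy - 4/9y² + 19/8x + 131/36y - 41/12
  leading term xy: subtract (-49/48)·f_1 from -49/12xy - 4/9y² + 19/8x + 131/36y - 41/12 → -4/9y² + ⅓x + 41/18y + ⅔
  leading term y²: subtract (4/3)·g_3 from -4/9y² + ⅓x + 41/18y + ⅔ → 0
  remainder 0.

S(g_3,g_4): leading monomials are coprime, so the S-polynomial reduces to 0 (Buchberger's first criterion).
Every S-polynomial of the final basis reduces to 0, so we have a Gröbner basis.
Inter-reduce: drop elements whose leading term is divisible by another's, tail-reduce, and make monic.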